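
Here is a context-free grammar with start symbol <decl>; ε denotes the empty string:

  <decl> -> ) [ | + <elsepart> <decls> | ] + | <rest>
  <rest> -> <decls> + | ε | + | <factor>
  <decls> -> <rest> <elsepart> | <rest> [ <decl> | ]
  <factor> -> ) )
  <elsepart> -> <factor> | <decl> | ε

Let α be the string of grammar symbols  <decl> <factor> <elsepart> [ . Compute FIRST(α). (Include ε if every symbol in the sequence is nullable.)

{ ), +, [, ] }

Add FIRST(<decl>)\{ε} = { ), +, [, ] }; <decl> is nullable, continue.
Add FIRST(<factor>) = { ) }; <factor> is not nullable, stop.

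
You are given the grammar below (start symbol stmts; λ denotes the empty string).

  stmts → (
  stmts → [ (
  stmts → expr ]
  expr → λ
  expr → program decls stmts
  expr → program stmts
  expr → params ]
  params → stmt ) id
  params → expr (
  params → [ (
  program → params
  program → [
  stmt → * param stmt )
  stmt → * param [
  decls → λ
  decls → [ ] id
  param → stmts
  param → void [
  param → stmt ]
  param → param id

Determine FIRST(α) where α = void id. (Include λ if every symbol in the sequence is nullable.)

void is a terminal; add {void} and stop.

{ void }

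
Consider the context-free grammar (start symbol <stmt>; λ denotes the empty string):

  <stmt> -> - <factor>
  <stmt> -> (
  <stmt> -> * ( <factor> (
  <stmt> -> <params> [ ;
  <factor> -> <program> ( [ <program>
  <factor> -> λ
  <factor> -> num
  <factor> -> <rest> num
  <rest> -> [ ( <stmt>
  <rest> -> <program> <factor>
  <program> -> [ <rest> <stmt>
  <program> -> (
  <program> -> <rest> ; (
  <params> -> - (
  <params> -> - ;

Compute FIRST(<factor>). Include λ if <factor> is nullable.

From <factor> -> <program> ( [ <program>: add FIRST(<program>) = { (, [ }.
<factor> -> λ contributes λ.
<factor> -> num contributes {num}.
From <factor> -> <rest> num: add FIRST(<rest>) = { (, [ }.
Union: FIRST(<factor>) = { (, [, num, λ }.

{ (, [, num, λ }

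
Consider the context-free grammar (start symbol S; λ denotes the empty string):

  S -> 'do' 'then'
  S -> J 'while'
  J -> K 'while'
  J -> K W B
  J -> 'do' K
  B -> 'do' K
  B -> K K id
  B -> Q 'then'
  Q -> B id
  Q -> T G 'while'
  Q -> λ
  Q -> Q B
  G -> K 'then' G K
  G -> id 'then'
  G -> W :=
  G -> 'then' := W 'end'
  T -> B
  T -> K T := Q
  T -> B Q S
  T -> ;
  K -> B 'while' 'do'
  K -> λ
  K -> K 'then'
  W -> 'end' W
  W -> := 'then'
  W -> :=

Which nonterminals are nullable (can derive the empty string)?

Directly nullable (have an λ-production): Q, K.
No other nonterminal has a production whose RHS symbols are all nullable.

{ K, Q }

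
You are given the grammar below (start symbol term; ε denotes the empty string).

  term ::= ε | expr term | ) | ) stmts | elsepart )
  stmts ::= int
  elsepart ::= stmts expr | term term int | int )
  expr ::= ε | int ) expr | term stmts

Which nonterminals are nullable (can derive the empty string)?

Directly nullable (have an ε-production): term, expr.
No other nonterminal has a production whose RHS symbols are all nullable.

{ expr, term }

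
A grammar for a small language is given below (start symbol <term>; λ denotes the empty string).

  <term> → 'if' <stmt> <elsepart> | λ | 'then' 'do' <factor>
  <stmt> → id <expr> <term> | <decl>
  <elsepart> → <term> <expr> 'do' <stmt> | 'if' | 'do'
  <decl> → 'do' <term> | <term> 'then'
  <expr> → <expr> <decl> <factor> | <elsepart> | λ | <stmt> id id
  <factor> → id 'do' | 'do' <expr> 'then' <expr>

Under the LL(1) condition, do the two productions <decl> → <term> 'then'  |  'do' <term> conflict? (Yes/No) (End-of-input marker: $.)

FIRST(<term> 'then') = { 'if', 'then' } and FIRST('do' <term>) = { 'do' }.
The FIRST sets are disjoint and neither alternative is nullable — no conflict.

No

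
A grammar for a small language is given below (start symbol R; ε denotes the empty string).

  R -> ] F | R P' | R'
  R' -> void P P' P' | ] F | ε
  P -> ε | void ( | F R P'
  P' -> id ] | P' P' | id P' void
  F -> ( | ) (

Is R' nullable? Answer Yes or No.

R' has an ε-production, so R' ⇒ ε.

Yes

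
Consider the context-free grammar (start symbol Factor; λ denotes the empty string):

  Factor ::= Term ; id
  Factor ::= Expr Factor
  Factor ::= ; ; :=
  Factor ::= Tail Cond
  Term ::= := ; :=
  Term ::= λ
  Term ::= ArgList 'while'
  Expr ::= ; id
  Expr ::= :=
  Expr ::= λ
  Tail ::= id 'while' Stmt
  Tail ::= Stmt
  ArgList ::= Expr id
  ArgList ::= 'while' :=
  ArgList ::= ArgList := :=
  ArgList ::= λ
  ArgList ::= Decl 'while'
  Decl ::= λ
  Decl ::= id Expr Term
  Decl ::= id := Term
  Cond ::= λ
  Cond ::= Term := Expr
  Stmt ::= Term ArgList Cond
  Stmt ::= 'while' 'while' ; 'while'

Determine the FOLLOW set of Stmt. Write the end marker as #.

In Tail ::= id 'while' Stmt: Stmt is at the end, add FOLLOW(Tail) = { #, 'while', :=, ;, id }.
In Tail ::= Stmt: Stmt is at the end, add FOLLOW(Tail) = { #, 'while', :=, ;, id }.
Union: FOLLOW(Stmt) = { #, 'while', :=, ;, id }.

{ #, 'while', :=, ;, id }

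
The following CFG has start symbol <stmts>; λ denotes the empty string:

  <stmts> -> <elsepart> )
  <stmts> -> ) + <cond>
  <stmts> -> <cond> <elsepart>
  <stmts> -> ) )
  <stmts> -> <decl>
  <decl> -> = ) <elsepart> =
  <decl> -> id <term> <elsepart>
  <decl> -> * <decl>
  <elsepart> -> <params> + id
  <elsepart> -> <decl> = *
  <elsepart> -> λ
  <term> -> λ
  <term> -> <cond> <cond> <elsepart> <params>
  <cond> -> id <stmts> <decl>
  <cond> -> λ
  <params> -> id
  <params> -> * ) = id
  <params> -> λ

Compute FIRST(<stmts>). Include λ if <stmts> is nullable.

{ ), *, +, =, id, λ }

From <stmts> -> <elsepart> ): <elsepart> nullable, take FIRST(<elsepart>) ∪ {)} = { ), *, +, =, id }.
<stmts> -> ) + <cond> contributes {)}.
From <stmts> -> <cond> <elsepart>: <cond>, <elsepart> nullable, take FIRST(<cond>) ∪ FIRST(<elsepart>) = { *, +, =, id }; also λ since the whole RHS is nullable.
<stmts> -> ) ) contributes {)}.
From <stmts> -> <decl>: add FIRST(<decl>) = { *, =, id }.
Union: FIRST(<stmts>) = { ), *, +, =, id, λ }.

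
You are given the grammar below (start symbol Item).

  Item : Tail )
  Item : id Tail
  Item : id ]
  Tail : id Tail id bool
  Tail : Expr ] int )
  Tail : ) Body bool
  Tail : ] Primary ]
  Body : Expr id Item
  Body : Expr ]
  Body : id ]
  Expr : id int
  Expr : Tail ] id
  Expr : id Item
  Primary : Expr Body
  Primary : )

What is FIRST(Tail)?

Tail : id Tail id bool contributes {id}.
From Tail : Expr ] int ): add FIRST(Expr) = { ), ], id }.
Tail : ) Body bool contributes {)}.
Tail : ] Primary ] contributes {]}.
Union: FIRST(Tail) = { ), ], id }.

{ ), ], id }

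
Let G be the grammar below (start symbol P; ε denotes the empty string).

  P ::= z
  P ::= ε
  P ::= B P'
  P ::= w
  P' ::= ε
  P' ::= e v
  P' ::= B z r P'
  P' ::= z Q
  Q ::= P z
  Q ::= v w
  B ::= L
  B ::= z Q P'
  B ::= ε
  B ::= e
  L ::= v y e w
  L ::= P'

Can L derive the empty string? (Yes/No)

Yes

L ::= P' and each of P' is nullable, so L ⇒* ε.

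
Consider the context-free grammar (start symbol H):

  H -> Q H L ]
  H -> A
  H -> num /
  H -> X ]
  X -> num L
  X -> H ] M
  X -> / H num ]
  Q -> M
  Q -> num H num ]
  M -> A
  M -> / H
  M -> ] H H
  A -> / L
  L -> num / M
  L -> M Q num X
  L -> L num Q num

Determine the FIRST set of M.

From M -> A: add FIRST(A) = { / }.
M -> / H contributes {/}.
M -> ] H H contributes {]}.
Union: FIRST(M) = { /, ] }.

{ /, ] }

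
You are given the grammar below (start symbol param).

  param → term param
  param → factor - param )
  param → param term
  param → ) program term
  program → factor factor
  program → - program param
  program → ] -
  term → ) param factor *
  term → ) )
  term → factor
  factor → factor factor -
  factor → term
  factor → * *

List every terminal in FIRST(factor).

{ ), * }

From factor → factor factor -: add FIRST(factor) = { ), * }.
From factor → term: add FIRST(term) = { ), * }.
factor → * * contributes {*}.
Union: FIRST(factor) = { ), * }.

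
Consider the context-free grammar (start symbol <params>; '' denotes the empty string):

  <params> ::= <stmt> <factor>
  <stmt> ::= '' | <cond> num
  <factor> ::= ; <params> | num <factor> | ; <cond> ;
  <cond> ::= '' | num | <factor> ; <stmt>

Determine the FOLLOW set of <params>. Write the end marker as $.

<params> is the start symbol, so $ ∈ FOLLOW(<params>).
In <factor> ::= ; <params>: <params> is at the end, add FOLLOW(<factor>) = { $, ; }.
Union: FOLLOW(<params>) = { $, ; }.

{ $, ; }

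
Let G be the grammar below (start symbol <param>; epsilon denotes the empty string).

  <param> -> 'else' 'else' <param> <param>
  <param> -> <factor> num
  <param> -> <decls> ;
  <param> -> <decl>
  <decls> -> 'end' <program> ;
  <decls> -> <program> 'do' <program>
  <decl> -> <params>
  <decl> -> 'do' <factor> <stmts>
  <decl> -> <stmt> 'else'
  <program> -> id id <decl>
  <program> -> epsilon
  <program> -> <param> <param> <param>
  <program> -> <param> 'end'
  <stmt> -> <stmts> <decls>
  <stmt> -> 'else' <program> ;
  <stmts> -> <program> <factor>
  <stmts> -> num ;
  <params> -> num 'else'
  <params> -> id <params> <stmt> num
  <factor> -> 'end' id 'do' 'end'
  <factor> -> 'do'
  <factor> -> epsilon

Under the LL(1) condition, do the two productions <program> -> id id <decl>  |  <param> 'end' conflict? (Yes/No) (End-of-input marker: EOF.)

FIRST(id id <decl>) = { id } and FIRST(<param> 'end') = { 'do', 'else', 'end', id, num }.
Both contain id, so the two alternatives are not disjoint — LL(1) conflict.

Yes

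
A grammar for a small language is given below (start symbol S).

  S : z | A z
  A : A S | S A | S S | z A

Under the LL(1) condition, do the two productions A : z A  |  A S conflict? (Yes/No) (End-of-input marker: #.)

FIRST(z A) = { z } and FIRST(A S) = { z }.
Both contain z, so the two alternatives are not disjoint — LL(1) conflict.

Yes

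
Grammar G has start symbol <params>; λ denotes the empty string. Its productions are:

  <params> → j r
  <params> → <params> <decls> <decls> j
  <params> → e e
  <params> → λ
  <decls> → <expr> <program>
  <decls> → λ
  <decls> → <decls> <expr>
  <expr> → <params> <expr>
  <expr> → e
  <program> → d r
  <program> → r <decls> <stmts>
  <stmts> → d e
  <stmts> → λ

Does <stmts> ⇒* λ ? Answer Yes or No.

<stmts> has an λ-production, so <stmts> ⇒ λ.

Yes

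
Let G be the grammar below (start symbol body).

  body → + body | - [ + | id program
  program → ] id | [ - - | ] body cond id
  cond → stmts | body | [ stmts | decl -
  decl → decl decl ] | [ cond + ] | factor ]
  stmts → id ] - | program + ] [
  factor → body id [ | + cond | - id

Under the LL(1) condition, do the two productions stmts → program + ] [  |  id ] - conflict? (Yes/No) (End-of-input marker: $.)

No

FIRST(program + ] [) = { [, ] } and FIRST(id ] -) = { id }.
The FIRST sets are disjoint and neither alternative is nullable — no conflict.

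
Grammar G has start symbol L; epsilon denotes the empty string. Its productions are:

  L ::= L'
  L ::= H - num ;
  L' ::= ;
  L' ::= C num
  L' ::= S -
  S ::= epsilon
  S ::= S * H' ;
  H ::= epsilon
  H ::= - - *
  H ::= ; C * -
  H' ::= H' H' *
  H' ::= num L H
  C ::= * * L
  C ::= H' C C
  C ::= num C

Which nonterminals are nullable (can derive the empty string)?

{ H, S }

Directly nullable (have an epsilon-production): S, H.
No other nonterminal has a production whose RHS symbols are all nullable.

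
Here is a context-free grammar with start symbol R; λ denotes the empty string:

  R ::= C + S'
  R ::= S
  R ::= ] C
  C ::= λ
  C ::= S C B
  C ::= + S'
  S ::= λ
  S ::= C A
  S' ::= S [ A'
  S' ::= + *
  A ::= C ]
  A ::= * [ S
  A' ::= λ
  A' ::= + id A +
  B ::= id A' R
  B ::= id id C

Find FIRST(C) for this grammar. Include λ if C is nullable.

C ::= λ contributes λ.
From C ::= S C B: S, C nullable, take FIRST(S) ∪ FIRST(C) ∪ FIRST(B) = { *, +, ], id }.
C ::= + S' contributes {+}.
Union: FIRST(C) = { *, +, ], id, λ }.

{ *, +, ], id, λ }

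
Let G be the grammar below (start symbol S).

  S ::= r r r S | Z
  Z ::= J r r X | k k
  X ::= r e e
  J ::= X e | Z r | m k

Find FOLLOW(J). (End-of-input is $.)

{ r }

In Z ::= J r r X: add FIRST(r r X) = { r }.
Union: FOLLOW(J) = { r }.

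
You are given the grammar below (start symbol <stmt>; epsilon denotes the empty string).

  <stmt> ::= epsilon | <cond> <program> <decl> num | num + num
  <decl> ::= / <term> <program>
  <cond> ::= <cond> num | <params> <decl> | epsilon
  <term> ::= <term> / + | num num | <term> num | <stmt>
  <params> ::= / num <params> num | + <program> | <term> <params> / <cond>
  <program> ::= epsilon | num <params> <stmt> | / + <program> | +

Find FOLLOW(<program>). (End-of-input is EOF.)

{ +, /, num }

In <stmt> ::= <cond> <program> <decl> num: add FIRST(<decl> num) = { / }.
In <decl> ::= / <term> <program>: <program> is at the end, add FOLLOW(<decl>) = { +, /, num }.
In <params> ::= + <program>: <program> is at the end, add FOLLOW(<params>) = { +, /, num }.
In <program> ::= / + <program>: <program> is at the end, add FOLLOW(<program>) = { +, /, num }.
Union: FOLLOW(<program>) = { +, /, num }.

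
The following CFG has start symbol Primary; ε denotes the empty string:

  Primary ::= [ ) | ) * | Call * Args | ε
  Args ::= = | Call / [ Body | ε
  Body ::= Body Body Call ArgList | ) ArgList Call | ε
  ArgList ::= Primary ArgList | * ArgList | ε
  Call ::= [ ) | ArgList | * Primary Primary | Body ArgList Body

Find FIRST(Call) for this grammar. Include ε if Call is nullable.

{ ), *, [, ε }

Call ::= [ ) contributes {[}.
From Call ::= ArgList: add FIRST(ArgList) = { ), *, [, ε } (including ε since ArgList is nullable).
Call ::= * Primary Primary contributes {*}.
From Call ::= Body ArgList Body: Body, ArgList, Body nullable, take FIRST(Body) ∪ FIRST(ArgList) ∪ FIRST(Body) = { ), *, [ }; also ε since the whole RHS is nullable.
Union: FIRST(Call) = { ), *, [, ε }.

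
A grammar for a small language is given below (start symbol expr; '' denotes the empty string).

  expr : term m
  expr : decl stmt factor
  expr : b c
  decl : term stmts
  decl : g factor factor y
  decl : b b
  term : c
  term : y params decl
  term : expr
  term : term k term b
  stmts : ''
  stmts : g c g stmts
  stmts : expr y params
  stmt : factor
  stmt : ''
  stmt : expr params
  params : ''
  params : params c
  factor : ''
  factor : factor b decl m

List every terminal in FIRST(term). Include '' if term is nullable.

term : c contributes {c}.
term : y params decl contributes {y}.
From term : expr: add FIRST(expr) = { b, c, g, y }.
From term : term k term b: add FIRST(term) = { b, c, g, y }.
Union: FIRST(term) = { b, c, g, y }.

{ b, c, g, y }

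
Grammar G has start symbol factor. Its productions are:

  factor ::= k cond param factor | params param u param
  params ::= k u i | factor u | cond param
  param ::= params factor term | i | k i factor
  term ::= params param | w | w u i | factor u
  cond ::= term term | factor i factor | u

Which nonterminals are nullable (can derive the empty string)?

{ } (none)

No nonterminal has an empty production or an RHS whose symbols are all nullable.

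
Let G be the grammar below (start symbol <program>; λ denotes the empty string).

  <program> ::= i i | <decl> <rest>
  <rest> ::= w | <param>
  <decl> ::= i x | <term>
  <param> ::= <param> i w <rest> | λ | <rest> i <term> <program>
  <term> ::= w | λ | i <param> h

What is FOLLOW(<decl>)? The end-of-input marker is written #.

In <program> ::= <decl> <rest>: add FIRST(<rest>)\{λ} = { i, w }.
  Since <rest> is nullable, also add FOLLOW(<program>) = { #, h, i }.
Union: FOLLOW(<decl>) = { #, h, i, w }.

{ #, h, i, w }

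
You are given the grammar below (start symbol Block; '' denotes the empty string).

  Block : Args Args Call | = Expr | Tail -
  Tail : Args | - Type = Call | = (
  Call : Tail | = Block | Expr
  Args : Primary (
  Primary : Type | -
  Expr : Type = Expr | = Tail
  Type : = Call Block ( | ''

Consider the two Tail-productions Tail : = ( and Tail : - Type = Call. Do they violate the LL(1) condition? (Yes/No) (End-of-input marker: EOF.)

No

FIRST(= () = { = } and FIRST(- Type = Call) = { - }.
The FIRST sets are disjoint and neither alternative is nullable — no conflict.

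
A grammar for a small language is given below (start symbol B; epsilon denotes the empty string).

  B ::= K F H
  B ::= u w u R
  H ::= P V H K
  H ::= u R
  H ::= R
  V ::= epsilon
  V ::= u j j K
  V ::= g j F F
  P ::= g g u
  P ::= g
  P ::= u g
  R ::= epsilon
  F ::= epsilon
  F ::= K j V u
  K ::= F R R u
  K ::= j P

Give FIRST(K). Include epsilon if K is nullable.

{ j, u }

From K ::= F R R u: F, R, R nullable, take FIRST(F) ∪ FIRST(R) ∪ FIRST(R) ∪ {u} = { j, u }.
K ::= j P contributes {j}.
Union: FIRST(K) = { j, u }.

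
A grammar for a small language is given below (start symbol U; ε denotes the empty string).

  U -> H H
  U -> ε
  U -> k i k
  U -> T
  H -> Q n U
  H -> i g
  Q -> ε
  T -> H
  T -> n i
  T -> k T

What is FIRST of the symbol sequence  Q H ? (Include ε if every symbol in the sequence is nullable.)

Add FIRST(Q)\{ε} = {  }; Q is nullable, continue.
Add FIRST(H) = { i, n }; H is not nullable, stop.

{ i, n }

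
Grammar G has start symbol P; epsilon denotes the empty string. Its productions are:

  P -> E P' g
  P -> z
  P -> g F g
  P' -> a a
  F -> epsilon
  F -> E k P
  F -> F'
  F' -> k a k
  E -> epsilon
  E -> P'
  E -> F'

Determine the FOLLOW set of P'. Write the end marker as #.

{ a, g, k }

In P -> E P' g: add FIRST(g) = { g }.
In E -> P': P' is at the end, add FOLLOW(E) = { a, k }.
Union: FOLLOW(P') = { a, g, k }.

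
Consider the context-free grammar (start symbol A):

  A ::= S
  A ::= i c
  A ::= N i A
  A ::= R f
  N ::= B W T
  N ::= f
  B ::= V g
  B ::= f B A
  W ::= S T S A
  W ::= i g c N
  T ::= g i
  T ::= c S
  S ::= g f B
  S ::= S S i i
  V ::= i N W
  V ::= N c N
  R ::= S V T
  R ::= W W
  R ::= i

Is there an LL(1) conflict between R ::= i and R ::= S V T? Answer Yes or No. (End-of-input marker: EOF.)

No

FIRST(i) = { i } and FIRST(S V T) = { g }.
The FIRST sets are disjoint and neither alternative is nullable — no conflict.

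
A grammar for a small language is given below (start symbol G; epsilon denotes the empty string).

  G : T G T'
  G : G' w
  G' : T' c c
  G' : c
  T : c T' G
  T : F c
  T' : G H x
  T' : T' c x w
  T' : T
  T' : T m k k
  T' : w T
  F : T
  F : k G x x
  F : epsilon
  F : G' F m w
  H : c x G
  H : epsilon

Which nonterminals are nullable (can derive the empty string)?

Directly nullable (have an epsilon-production): F, H.
No other nonterminal has a production whose RHS symbols are all nullable.

{ F, H }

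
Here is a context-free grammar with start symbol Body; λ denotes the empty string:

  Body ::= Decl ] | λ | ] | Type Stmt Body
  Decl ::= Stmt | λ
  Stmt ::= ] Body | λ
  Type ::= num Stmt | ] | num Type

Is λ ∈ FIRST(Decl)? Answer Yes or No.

Decl has an λ-production, so Decl ⇒ λ.

Yes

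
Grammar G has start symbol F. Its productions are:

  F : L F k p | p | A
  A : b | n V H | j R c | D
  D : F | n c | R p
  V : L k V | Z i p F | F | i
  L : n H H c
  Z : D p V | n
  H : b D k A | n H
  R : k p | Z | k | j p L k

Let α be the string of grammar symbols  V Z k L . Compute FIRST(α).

{ b, i, j, k, n, p }

Add FIRST(V) = { b, i, j, k, n, p }; V is not nullable, stop.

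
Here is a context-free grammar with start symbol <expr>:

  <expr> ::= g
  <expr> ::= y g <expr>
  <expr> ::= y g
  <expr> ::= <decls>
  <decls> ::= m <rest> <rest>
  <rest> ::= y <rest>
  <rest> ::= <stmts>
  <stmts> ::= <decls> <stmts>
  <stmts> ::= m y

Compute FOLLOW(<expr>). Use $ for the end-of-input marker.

<expr> is the start symbol, so $ ∈ FOLLOW(<expr>).
In <expr> ::= y g <expr>: <expr> is at the end, add FOLLOW(<expr>) = { $ }.
Union: FOLLOW(<expr>) = { $ }.

{ $ }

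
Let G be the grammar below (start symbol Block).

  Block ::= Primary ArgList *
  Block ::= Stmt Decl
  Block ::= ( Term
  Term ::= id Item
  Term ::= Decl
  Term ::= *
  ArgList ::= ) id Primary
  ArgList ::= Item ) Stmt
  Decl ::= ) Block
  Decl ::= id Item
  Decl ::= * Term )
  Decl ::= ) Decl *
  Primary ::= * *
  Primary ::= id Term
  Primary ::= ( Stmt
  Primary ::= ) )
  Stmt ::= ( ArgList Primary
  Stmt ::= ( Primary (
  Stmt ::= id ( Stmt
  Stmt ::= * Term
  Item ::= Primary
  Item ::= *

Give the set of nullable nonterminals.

{ } (none)

No nonterminal has an empty production or an RHS whose symbols are all nullable.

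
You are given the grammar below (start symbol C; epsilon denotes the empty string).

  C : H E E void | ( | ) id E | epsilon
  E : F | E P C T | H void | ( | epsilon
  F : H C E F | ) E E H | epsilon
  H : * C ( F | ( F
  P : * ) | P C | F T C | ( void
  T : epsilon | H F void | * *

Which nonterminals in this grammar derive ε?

{ C, E, F, P, T }

Directly nullable (have an epsilon-production): C, E, F, T.
P : P C with every symbol nullable, so P is nullable.
No other nonterminal has a production whose RHS symbols are all nullable.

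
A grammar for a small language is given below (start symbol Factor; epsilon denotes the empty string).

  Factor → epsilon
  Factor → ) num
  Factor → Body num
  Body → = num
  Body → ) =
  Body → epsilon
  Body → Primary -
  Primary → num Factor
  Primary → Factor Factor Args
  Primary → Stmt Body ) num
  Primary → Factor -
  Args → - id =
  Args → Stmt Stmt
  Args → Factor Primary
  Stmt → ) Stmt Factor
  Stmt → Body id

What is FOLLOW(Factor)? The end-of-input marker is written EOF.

Factor is the start symbol, so EOF ∈ FOLLOW(Factor).
In Primary → num Factor: Factor is at the end, add FOLLOW(Primary) = { - }.
In Primary → Factor Factor Args: add FIRST(Factor Args) = { ), -, =, id, num }.
In Primary → Factor Factor Args: add FIRST(Args) = { ), -, =, id, num }.
In Primary → Factor -: add FIRST(-) = { - }.
In Args → Factor Primary: add FIRST(Primary) = { ), -, =, id, num }.
In Stmt → ) Stmt Factor: Factor is at the end, add FOLLOW(Stmt) = { ), -, =, id, num }.
Union: FOLLOW(Factor) = { EOF, ), -, =, id, num }.

{ EOF, ), -, =, id, num }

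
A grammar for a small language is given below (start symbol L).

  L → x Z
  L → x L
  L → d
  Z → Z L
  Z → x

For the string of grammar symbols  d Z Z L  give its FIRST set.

{ d }

d is a terminal; add {d} and stop.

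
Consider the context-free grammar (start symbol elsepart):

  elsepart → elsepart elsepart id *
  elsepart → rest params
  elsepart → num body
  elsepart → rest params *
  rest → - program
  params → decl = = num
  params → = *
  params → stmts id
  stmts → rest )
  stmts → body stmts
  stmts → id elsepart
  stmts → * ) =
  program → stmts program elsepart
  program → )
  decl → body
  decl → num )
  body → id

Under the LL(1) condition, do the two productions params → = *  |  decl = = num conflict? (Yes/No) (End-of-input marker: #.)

FIRST(= *) = { = } and FIRST(decl = = num) = { id, num }.
The FIRST sets are disjoint and neither alternative is nullable — no conflict.

No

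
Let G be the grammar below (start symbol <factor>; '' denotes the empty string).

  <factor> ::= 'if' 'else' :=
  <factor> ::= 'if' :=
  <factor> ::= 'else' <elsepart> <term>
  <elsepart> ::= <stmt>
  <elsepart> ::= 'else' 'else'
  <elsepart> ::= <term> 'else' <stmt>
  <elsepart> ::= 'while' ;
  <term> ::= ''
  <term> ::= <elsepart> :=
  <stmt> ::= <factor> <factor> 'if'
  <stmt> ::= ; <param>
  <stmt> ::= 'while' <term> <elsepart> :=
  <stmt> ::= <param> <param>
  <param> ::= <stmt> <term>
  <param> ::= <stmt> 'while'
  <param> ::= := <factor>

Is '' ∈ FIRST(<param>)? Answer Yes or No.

No

Nullable nonterminals: <term>.
No production of <param> has an RHS whose symbols are all nullable, so <param> is not nullable.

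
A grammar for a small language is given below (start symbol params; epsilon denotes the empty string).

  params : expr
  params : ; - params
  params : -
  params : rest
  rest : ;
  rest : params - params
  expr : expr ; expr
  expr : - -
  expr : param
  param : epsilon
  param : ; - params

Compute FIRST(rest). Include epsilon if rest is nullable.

rest : ; contributes {;}.
From rest : params - params: params nullable, take FIRST(params) ∪ {-} = { -, ; }.
Union: FIRST(rest) = { -, ; }.

{ -, ; }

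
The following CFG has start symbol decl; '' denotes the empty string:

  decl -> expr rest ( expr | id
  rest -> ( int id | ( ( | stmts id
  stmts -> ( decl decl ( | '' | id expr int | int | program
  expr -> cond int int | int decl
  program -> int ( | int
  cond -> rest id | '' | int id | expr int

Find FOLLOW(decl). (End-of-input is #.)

{ #, (, id, int }

decl is the start symbol, so # ∈ FOLLOW(decl).
In stmts -> ( decl decl (: add FIRST(decl () = { (, id, int }.
In stmts -> ( decl decl (: add FIRST(() = { ( }.
In expr -> int decl: decl is at the end, add FOLLOW(expr) = { #, (, id, int }.
Union: FOLLOW(decl) = { #, (, id, int }.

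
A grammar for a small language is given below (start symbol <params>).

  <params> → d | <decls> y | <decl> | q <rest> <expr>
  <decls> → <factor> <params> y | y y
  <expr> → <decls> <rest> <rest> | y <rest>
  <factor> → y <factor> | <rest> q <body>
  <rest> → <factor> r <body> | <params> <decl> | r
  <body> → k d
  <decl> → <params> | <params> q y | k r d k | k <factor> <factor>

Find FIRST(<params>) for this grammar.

{ d, k, q, r, y }

<params> → d contributes {d}.
From <params> → <decls> y: add FIRST(<decls>) = { d, k, q, r, y }.
From <params> → <decl>: add FIRST(<decl>) = { d, k, q, r, y }.
<params> → q <rest> <expr> contributes {q}.
Union: FIRST(<params>) = { d, k, q, r, y }.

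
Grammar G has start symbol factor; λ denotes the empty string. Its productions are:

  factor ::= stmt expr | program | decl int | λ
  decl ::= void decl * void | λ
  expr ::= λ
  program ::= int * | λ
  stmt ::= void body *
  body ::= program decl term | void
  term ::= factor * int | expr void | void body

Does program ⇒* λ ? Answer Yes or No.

Yes

program has an λ-production, so program ⇒ λ.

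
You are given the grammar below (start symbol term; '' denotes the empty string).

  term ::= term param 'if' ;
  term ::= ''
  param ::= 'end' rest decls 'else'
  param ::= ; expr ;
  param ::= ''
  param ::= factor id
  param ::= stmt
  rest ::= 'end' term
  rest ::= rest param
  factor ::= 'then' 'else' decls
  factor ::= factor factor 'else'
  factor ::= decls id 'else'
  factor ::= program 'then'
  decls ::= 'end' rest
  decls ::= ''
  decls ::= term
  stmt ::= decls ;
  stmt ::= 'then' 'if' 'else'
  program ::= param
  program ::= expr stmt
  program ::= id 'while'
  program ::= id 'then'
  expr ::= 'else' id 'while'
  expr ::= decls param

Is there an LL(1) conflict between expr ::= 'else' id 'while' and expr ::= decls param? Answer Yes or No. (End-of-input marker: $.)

FIRST('else' id 'while') = { 'else' } and FIRST(decls param) = { 'else', 'end', 'if', 'then', ;, id, '' }.
Both contain 'else', so the two alternatives are not disjoint — LL(1) conflict.

Yes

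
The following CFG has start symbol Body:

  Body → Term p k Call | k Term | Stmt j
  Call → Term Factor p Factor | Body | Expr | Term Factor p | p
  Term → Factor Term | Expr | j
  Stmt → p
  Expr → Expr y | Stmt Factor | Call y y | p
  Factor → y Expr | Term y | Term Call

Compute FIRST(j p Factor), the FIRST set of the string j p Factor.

j is a terminal; add {j} and stop.

{ j }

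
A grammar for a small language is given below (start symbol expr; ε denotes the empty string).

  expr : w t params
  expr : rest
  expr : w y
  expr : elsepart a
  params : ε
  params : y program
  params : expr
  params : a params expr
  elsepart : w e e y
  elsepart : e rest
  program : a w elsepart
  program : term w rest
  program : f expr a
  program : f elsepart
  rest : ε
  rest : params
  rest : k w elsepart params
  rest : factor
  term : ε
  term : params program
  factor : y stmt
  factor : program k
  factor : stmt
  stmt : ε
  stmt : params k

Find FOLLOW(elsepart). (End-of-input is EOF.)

In expr : elsepart a: add FIRST(a) = { a }.
In program : a w elsepart: elsepart is at the end, add FOLLOW(program) = { EOF, a, e, f, k, w, y }.
In program : f elsepart: elsepart is at the end, add FOLLOW(program) = { EOF, a, e, f, k, w, y }.
In rest : k w elsepart params: add FIRST(params)\{ε} = { a, e, f, k, w, y }.
  Since params is nullable, also add FOLLOW(rest) = { EOF, a, e, f, k, w, y }.
Union: FOLLOW(elsepart) = { EOF, a, e, f, k, w, y }.

{ EOF, a, e, f, k, w, y }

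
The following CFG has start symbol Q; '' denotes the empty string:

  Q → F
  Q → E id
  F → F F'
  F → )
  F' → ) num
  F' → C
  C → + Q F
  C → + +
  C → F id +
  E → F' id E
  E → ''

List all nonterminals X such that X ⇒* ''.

Directly nullable (have an ''-production): E.
No other nonterminal has a production whose RHS symbols are all nullable.

{ E }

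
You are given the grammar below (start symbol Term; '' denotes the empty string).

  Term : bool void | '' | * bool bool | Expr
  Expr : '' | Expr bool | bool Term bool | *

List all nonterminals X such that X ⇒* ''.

{ Expr, Term }

Directly nullable (have an ''-production): Term, Expr.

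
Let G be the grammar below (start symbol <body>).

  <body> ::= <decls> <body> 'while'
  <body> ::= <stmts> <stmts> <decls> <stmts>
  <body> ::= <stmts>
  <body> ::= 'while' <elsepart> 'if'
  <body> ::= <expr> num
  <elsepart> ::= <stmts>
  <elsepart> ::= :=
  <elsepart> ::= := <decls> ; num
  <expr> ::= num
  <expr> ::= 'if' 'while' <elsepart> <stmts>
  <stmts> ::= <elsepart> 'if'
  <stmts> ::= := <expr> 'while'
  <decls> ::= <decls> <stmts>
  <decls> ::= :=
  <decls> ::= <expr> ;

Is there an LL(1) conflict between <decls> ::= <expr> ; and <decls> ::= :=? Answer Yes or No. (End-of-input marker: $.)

FIRST(<expr> ;) = { 'if', num } and FIRST(:=) = { := }.
The FIRST sets are disjoint and neither alternative is nullable — no conflict.

No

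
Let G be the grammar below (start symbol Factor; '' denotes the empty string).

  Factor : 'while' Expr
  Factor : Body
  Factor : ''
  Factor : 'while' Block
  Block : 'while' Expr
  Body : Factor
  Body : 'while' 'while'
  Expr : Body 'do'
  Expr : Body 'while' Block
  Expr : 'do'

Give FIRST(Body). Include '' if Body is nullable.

From Body : Factor: add FIRST(Factor) = { 'while', '' } (including '' since Factor is nullable).
Body : 'while' 'while' contributes {'while'}.
Union: FIRST(Body) = { 'while', '' }.

{ 'while', '' }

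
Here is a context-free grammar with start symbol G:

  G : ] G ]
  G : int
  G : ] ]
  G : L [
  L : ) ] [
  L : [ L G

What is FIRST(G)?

G : ] G ] contributes {]}.
G : int contributes {int}.
G : ] ] contributes {]}.
From G : L [: add FIRST(L) = { ), [ }.
Union: FIRST(G) = { ), [, ], int }.

{ ), [, ], int }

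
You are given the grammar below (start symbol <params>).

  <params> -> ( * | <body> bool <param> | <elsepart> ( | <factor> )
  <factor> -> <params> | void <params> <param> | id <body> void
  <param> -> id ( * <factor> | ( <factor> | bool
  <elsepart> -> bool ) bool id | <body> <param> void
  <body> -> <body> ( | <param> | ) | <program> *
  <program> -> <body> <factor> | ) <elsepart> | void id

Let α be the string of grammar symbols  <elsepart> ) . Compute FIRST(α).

{ (, ), bool, id, void }

Add FIRST(<elsepart>) = { (, ), bool, id, void }; <elsepart> is not nullable, stop.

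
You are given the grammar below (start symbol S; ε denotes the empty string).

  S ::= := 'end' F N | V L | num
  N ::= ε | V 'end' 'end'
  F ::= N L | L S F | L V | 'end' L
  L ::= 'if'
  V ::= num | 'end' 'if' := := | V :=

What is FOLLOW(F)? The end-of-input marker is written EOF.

In S ::= := 'end' F N: add FIRST(N)\{ε} = { 'end', num }.
  Since N is nullable, also add FOLLOW(S) = { EOF, 'end', 'if', num }.
In F ::= L S F: F is at the end, add FOLLOW(F) = { EOF, 'end', 'if', num }.
Union: FOLLOW(F) = { EOF, 'end', 'if', num }.

{ EOF, 'end', 'if', num }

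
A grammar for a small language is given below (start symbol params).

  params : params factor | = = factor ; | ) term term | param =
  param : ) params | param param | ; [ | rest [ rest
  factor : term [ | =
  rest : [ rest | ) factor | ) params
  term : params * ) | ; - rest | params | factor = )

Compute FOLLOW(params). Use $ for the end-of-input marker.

params is the start symbol, so $ ∈ FOLLOW(params).
In params : params factor: add FIRST(factor) = { ), ;, =, [ }.
In param : ) params: params is at the end, add FOLLOW(param) = { ), ;, =, [ }.
In rest : ) params: params is at the end, add FOLLOW(rest) = { $, ), *, ;, =, [ }.
In term : params * ): add FIRST(* )) = { * }.
In term : params: params is at the end, add FOLLOW(term) = { $, ), *, ;, =, [ }.
Union: FOLLOW(params) = { $, ), *, ;, =, [ }.

{ $, ), *, ;, =, [ }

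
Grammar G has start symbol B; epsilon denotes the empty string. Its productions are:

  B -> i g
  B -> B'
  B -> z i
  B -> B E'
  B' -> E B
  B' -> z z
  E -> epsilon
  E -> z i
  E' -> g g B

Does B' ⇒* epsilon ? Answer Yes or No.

No

Nullable nonterminals: E.
No production of B' has an RHS whose symbols are all nullable, so B' is not nullable.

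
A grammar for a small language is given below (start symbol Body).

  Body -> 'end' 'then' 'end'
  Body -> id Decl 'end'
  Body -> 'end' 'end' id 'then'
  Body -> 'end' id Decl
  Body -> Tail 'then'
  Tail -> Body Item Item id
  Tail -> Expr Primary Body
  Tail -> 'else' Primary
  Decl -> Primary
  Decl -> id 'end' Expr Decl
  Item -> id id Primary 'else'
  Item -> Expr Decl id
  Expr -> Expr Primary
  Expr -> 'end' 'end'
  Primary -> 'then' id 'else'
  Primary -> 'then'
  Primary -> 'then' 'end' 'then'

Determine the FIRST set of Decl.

From Decl -> Primary: add FIRST(Primary) = { 'then' }.
Decl -> id 'end' Expr Decl contributes {id}.
Union: FIRST(Decl) = { 'then', id }.

{ 'then', id }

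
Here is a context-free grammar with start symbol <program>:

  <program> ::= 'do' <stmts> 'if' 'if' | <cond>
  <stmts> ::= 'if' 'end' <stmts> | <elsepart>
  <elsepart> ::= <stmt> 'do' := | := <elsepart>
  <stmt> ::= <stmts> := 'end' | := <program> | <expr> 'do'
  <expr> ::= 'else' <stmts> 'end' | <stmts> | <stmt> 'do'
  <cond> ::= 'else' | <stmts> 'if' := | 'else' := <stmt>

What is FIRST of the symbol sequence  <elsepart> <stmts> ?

{ 'else', 'if', := }

Add FIRST(<elsepart>) = { 'else', 'if', := }; <elsepart> is not nullable, stop.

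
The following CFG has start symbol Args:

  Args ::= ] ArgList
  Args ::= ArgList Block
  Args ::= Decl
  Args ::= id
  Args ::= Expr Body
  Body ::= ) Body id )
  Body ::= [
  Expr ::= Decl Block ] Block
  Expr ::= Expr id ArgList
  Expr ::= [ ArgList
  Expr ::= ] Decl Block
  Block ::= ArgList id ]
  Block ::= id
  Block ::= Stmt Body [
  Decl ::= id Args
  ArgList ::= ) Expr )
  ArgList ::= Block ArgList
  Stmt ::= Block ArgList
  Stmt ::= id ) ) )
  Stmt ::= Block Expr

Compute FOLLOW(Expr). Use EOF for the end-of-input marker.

{ ), [, id }

In Args ::= Expr Body: add FIRST(Body) = { ), [ }.
In Expr ::= Expr id ArgList: add FIRST(id ArgList) = { id }.
In ArgList ::= ) Expr ): add FIRST()) = { ) }.
In Stmt ::= Block Expr: Expr is at the end, add FOLLOW(Stmt) = { ), [ }.
Union: FOLLOW(Expr) = { ), [, id }.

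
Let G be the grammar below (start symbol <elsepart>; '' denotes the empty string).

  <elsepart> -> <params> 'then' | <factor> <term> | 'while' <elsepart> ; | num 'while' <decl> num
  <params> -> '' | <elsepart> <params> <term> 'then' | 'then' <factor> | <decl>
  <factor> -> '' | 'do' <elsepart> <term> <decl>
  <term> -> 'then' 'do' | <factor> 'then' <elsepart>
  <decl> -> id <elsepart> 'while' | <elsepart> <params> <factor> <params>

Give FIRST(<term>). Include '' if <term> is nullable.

<term> -> 'then' 'do' contributes {'then'}.
From <term> -> <factor> 'then' <elsepart>: <factor> nullable, take FIRST(<factor>) ∪ {'then'} = { 'do', 'then' }.
Union: FIRST(<term>) = { 'do', 'then' }.

{ 'do', 'then' }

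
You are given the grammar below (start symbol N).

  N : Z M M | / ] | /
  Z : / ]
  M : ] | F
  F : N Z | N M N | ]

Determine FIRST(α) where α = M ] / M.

Add FIRST(M) = { /, ] }; M is not nullable, stop.

{ /, ] }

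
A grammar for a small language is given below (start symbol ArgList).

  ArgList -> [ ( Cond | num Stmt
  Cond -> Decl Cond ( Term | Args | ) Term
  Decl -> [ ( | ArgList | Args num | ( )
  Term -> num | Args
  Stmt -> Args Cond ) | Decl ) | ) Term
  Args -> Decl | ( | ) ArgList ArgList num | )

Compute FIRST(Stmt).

{ (, ), [, num }

From Stmt -> Args Cond ): add FIRST(Args) = { (, ), [, num }.
From Stmt -> Decl ): add FIRST(Decl) = { (, ), [, num }.
Stmt -> ) Term contributes {)}.
Union: FIRST(Stmt) = { (, ), [, num }.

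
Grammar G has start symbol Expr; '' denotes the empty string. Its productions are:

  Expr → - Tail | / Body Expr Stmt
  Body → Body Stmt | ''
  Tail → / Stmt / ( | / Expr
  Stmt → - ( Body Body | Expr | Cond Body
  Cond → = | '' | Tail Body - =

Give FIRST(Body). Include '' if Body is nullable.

From Body → Body Stmt: Body, Stmt nullable, take FIRST(Body) ∪ FIRST(Stmt) = { -, /, = }; also '' since the whole RHS is nullable.
Body → '' contributes ''.
Union: FIRST(Body) = { -, /, =, '' }.

{ -, /, =, '' }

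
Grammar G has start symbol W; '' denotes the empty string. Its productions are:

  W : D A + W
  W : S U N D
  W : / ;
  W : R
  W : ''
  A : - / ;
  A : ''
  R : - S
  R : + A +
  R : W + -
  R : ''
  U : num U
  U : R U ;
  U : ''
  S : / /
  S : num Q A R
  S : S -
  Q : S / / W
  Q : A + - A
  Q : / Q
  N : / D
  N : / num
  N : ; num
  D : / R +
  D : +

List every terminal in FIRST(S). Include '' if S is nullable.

{ /, num }

S : / / contributes {/}.
S : num Q A R contributes {num}.
From S : S -: add FIRST(S) = { /, num }.
Union: FIRST(S) = { /, num }.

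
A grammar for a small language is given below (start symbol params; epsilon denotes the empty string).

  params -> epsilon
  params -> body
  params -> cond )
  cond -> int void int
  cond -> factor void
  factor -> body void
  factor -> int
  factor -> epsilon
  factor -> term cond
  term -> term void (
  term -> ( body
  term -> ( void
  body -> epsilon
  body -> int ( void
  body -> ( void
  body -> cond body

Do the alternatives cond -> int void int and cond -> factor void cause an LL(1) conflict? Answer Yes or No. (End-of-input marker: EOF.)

Yes

FIRST(int void int) = { int } and FIRST(factor void) = { (, int, void }.
Both contain int, so the two alternatives are not disjoint — LL(1) conflict.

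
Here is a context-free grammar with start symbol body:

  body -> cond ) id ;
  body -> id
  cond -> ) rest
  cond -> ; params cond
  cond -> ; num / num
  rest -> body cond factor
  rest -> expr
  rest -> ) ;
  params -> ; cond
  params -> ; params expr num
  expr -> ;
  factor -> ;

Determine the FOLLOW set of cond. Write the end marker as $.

{ ), ; }

In body -> cond ) id ;: add FIRST() id ;) = { ) }.
In cond -> ; params cond: cond is at the end, add FOLLOW(cond) = { ), ; }.
In rest -> body cond factor: add FIRST(factor) = { ; }.
In params -> ; cond: cond is at the end, add FOLLOW(params) = { ), ; }.
Union: FOLLOW(cond) = { ), ; }.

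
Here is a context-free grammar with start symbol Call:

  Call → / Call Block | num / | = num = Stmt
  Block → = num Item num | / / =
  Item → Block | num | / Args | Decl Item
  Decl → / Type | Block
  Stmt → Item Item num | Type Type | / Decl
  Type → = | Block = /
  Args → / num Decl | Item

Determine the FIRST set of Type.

Type → = contributes {=}.
From Type → Block = /: add FIRST(Block) = { /, = }.
Union: FIRST(Type) = { /, = }.

{ /, = }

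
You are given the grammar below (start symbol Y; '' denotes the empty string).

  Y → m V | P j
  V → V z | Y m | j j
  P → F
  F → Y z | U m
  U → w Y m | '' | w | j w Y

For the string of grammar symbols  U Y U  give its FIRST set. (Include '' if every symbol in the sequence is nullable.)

{ j, m, w }

Add FIRST(U)\{''} = { j, w }; U is nullable, continue.
Add FIRST(Y) = { j, m, w }; Y is not nullable, stop.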